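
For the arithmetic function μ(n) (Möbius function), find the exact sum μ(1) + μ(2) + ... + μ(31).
Σ_{n ≤ 31} μ(n) = -4

Compute μ(n) for each 1 ≤ n ≤ 31: μ(1) = 1, μ(2) = -1, μ(3) = -1, μ(4) = 0, μ(5) = -1, μ(6) = 1, μ(7) = -1, μ(8) = 0, μ(9) = 0, μ(10) = 1, μ(11) = -1, μ(12) = 0, μ(13) = -1, μ(14) = 1, μ(15) = 1, μ(16) = 0, μ(17) = -1, μ(18) = 0, μ(19) = -1, μ(20) = 0, μ(21) = 1, μ(22) = 1, μ(23) = -1, μ(24) = 0, μ(25) = 0, μ(26) = 1, μ(27) = 0, μ(28) = 0, μ(29) = -1, μ(30) = -1, μ(31) = -1. Summing all 31 values: -4. (Mertens function M(x) = Σ_{n ≤ x} μ(n); on average M(x) should be small (PNT ⟺ M(x) = o(x)).)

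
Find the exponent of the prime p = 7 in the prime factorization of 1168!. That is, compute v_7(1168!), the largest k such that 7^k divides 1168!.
v_7(1168!) = 192

Legendre's formula: v_p(n!) = Σ_{k ≥ 1} ⌊n / p^k⌋. For p = 7, n = 1168, the terms are:
  ⌊1168/7^1⌋ = ⌊1168/7⌋ = 166
  ⌊1168/7^2⌋ = ⌊1168/49⌋ = 23
  ⌊1168/7^3⌋ = ⌊1168/343⌋ = 3
(the next term ⌊1168/7^4⌋ = 0, terminating the sum). Summing: v_7(1168!) = 166 + 23 + 3 = 192.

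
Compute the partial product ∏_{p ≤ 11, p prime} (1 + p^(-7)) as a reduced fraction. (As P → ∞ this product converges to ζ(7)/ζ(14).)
∏ = 102398715604311407906/101557061298054140625

The primes p ≤ 11 are [2, 3, 5, 7, 11]. For each, (1 + 1/p^7) = (p^7 + 1)/p^7. Multiplying these fractions over p ∈ [2, 3, 5, 7, 11] gives 102398715604311407906/101557061298054140625. (In the limit P → ∞ this tends to ζ(7)/ζ(14).)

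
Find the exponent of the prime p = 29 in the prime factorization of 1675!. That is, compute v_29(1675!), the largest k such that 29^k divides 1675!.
v_29(1675!) = 58

Legendre's formula: v_p(n!) = Σ_{k ≥ 1} ⌊n / p^k⌋. For p = 29, n = 1675, the terms are:
  ⌊1675/29^1⌋ = ⌊1675/29⌋ = 57
  ⌊1675/29^2⌋ = ⌊1675/841⌋ = 1
(the next term ⌊1675/29^3⌋ = 0, terminating the sum). Summing: v_29(1675!) = 57 + 1 = 58.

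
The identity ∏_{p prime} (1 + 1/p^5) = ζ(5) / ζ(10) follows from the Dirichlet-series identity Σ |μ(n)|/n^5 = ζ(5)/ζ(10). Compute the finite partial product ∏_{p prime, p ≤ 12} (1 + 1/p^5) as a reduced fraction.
∏ = 651742119928/629159540625

The primes p ≤ 12 are [2, 3, 5, 7, 11]. For each, (1 + 1/p^5) = (p^5 + 1)/p^5. Multiplying these fractions over p ∈ [2, 3, 5, 7, 11] gives 651742119928/629159540625. (In the limit P → ∞ this tends to ζ(5)/ζ(10).)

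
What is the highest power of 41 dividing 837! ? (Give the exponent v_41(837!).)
v_41(837!) = 20

Legendre's formula: v_p(n!) = Σ_{k ≥ 1} ⌊n / p^k⌋. For p = 41, n = 837, the terms are:
  ⌊837/41^1⌋ = ⌊837/41⌋ = 20
(the next term ⌊837/41^2⌋ = 0, terminating the sum). Summing: v_41(837!) = 20 = 20.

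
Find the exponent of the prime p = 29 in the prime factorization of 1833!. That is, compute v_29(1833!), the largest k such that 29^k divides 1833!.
v_29(1833!) = 65

Legendre's formula: v_p(n!) = Σ_{k ≥ 1} ⌊n / p^k⌋. For p = 29, n = 1833, the terms are:
  ⌊1833/29^1⌋ = ⌊1833/29⌋ = 63
  ⌊1833/29^2⌋ = ⌊1833/841⌋ = 2
(the next term ⌊1833/29^3⌋ = 0, terminating the sum). Summing: v_29(1833!) = 63 + 2 = 65.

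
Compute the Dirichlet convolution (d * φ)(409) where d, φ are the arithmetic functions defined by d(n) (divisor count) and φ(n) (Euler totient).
(d * φ)(409) = 410

Divisors of 409: [1, 409]. For each d | 409:
  d = 1: d(1) · φ(409/1) = 1 · 408 = 408
  d = 409: d(409) · φ(409/409) = 2 · 1 = 2
Summing: (d * φ)(409) = 408 + 2 = 410.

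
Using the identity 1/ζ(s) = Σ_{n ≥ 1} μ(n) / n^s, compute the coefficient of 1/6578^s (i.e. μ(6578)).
μ(6578) = 1

Factor n = 6578 = 2 · 11 · 13 · 23. μ(n) = 0 if any exponent ≥ 2 (not squarefree); otherwise μ(n) = (−1)^{ω(n)} where ω(n) is the number of distinct prime factors. Applying: μ(6578) = 1.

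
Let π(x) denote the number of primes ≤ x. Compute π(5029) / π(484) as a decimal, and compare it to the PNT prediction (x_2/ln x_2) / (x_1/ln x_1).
π(5029)/π(484) = 674/92 ≈ 7.3261;  PNT prediction ≈ 7.5367.

π(484) = 92 and π(5029) = 674, so π(5029)/π(484) ≈ 7.3261. The PNT-predicted ratio is (5029/ln(5029)) / (484/ln(484)) ≈ 7.5367. The two agree to within a few percent, as expected.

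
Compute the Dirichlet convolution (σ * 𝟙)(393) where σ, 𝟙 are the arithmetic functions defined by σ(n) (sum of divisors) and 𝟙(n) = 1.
(σ * 𝟙)(393) = 665

Divisors of 393: [1, 3, 131, 393]. For each d | 393:
  d = 1: σ(1) · 𝟙(393/1) = 1 · 1 = 1
  d = 3: σ(3) · 𝟙(393/3) = 4 · 1 = 4
  d = 131: σ(131) · 𝟙(393/131) = 132 · 1 = 132
  d = 393: σ(393) · 𝟙(393/393) = 528 · 1 = 528
Summing: (σ * 𝟙)(393) = 1 + 4 + 132 + 528 = 665.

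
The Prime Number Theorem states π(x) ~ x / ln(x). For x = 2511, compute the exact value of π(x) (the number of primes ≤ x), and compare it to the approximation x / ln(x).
π(2511) = 368;  x/ln(x) ≈ 320.75;  relative error ≈ 12.84%.

Directly count primes up to 2511: π(2511) = 368. The PNT approximation gives 2511/ln(2511) ≈ 2511/7.82844 ≈ 320.75. Relative error (π(x) − x/ln(x)) / π(x) ≈ 12.84%; the approximation is known to undercount slightly (Li(x) is a better estimate).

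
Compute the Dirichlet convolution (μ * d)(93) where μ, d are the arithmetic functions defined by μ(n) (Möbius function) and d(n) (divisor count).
(μ * d)(93) = 1

Divisors of 93: [1, 3, 31, 93]. For each d | 93:
  d = 1: μ(1) · d(93/1) = 1 · 4 = 4
  d = 3: μ(3) · d(93/3) = -1 · 2 = -2
  d = 31: μ(31) · d(93/31) = -1 · 2 = -2
  d = 93: μ(93) · d(93/93) = 1 · 1 = 1
Summing: (μ * d)(93) = 4 + -2 + -2 + 1 = 1.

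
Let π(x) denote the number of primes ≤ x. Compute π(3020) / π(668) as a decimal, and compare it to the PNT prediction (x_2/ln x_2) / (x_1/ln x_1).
π(3020)/π(668) = 433/121 ≈ 3.5785;  PNT prediction ≈ 3.6697.

π(668) = 121 and π(3020) = 433, so π(3020)/π(668) ≈ 3.5785. The PNT-predicted ratio is (3020/ln(3020)) / (668/ln(668)) ≈ 3.6697. The two agree to within a few percent, as expected.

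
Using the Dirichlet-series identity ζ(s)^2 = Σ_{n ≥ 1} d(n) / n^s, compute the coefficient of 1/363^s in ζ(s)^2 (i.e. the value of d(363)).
d(363) = 6

ζ(s)^2 = (Σ 1/m^s)(Σ 1/k^s). The coefficient of 1/n^s in the product is the number of ordered pairs (m, k) with mk = n, which equals d(n). For n = 363, divisors are [1, 3, 11, 33, 121, 363], so d(363) = 6.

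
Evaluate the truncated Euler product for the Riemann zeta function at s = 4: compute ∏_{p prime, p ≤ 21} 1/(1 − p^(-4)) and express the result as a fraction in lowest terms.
∏ = 7064087752265346803/6526834216796160000

The primes p ≤ 21 are [2, 3, 5, 7, 11, 13, 17, 19]. For each prime, (1 − 1/p^4)^(-1) = p^4 / (p^4 − 1). The product is (1 − 1/2^4)^(-1), (1 − 1/3^4)^(-1), (1 − 1/5^4)^(-1), (1 − 1/7^4)^(-1), (1 − 1/11^4)^(-1), (1 − 1/13^4)^(-1), (1 − 1/17^4)^(-1), (1 − 1/19^4)^(-1) = ∏ p^4 / (p^4 − 1) = 7064087752265346803/6526834216796160000.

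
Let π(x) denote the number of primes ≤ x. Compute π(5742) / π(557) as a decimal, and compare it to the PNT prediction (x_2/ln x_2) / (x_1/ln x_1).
π(5742)/π(557) = 755/102 ≈ 7.4020;  PNT prediction ≈ 7.5302.

π(557) = 102 and π(5742) = 755, so π(5742)/π(557) ≈ 7.4020. The PNT-predicted ratio is (5742/ln(5742)) / (557/ln(557)) ≈ 7.5302. The two agree to within a few percent, as expected.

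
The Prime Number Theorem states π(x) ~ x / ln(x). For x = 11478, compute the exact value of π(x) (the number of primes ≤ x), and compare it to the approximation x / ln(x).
π(11478) = 1383;  x/ln(x) ≈ 1227.83;  relative error ≈ 11.22%.

Directly count primes up to 11478: π(11478) = 1383. The PNT approximation gives 11478/ln(11478) ≈ 11478/9.34819 ≈ 1227.83. Relative error (π(x) − x/ln(x)) / π(x) ≈ 11.22%; the approximation is known to undercount slightly (Li(x) is a better estimate).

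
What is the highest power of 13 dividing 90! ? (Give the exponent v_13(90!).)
v_13(90!) = 6

Legendre's formula: v_p(n!) = Σ_{k ≥ 1} ⌊n / p^k⌋. For p = 13, n = 90, the terms are:
  ⌊90/13^1⌋ = ⌊90/13⌋ = 6
(the next term ⌊90/13^2⌋ = 0, terminating the sum). Summing: v_13(90!) = 6 = 6.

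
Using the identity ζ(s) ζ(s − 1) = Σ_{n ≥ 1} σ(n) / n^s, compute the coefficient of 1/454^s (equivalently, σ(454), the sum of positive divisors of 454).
σ(454) = 684

In the product (Σ m^0/m^s)(Σ k / k^s) = Σ (Σ_{d | n} d) / n^s, the coefficient of 1/n^s is σ(n) = Σ_{d | n} d. For n = 454, divisors are [1, 2, 227, 454]; summing: σ(454) = 684.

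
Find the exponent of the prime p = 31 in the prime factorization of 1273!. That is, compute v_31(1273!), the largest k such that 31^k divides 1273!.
v_31(1273!) = 42

Legendre's formula: v_p(n!) = Σ_{k ≥ 1} ⌊n / p^k⌋. For p = 31, n = 1273, the terms are:
  ⌊1273/31^1⌋ = ⌊1273/31⌋ = 41
  ⌊1273/31^2⌋ = ⌊1273/961⌋ = 1
(the next term ⌊1273/31^3⌋ = 0, terminating the sum). Summing: v_31(1273!) = 41 + 1 = 42.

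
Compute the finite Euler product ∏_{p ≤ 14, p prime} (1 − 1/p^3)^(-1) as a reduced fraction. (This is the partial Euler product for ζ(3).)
∏ = 39364325/32767248

The primes p ≤ 14 are [2, 3, 5, 7, 11, 13]. For each prime, (1 − 1/p^3)^(-1) = p^3 / (p^3 − 1). The product is (1 − 1/2^3)^(-1), (1 − 1/3^3)^(-1), (1 − 1/5^3)^(-1), (1 − 1/7^3)^(-1), (1 − 1/11^3)^(-1), (1 − 1/13^3)^(-1) = ∏ p^3 / (p^3 − 1) = 39364325/32767248.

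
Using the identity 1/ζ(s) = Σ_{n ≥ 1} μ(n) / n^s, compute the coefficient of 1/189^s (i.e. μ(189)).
μ(189) = 0

Factor n = 189 = 3^3 · 7. μ(n) = 0 if any exponent ≥ 2 (not squarefree); otherwise μ(n) = (−1)^{ω(n)} where ω(n) is the number of distinct prime factors. Applying: μ(189) = 0.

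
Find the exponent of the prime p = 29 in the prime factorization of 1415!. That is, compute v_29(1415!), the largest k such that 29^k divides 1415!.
v_29(1415!) = 49

Legendre's formula: v_p(n!) = Σ_{k ≥ 1} ⌊n / p^k⌋. For p = 29, n = 1415, the terms are:
  ⌊1415/29^1⌋ = ⌊1415/29⌋ = 48
  ⌊1415/29^2⌋ = ⌊1415/841⌋ = 1
(the next term ⌊1415/29^3⌋ = 0, terminating the sum). Summing: v_29(1415!) = 48 + 1 = 49.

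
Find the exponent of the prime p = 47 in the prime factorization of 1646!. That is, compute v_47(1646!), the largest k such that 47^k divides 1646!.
v_47(1646!) = 35

Legendre's formula: v_p(n!) = Σ_{k ≥ 1} ⌊n / p^k⌋. For p = 47, n = 1646, the terms are:
  ⌊1646/47^1⌋ = ⌊1646/47⌋ = 35
(the next term ⌊1646/47^2⌋ = 0, terminating the sum). Summing: v_47(1646!) = 35 = 35.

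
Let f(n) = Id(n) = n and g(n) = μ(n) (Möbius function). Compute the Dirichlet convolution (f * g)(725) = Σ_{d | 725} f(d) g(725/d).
(Id * μ)(725) = 560

Divisors of 725: [1, 5, 25, 29, 145, 725]. For each d | 725:
  d = 1: Id(1) · μ(725/1) = 1 · 0 = 0
  d = 5: Id(5) · μ(725/5) = 5 · 1 = 5
  d = 25: Id(25) · μ(725/25) = 25 · -1 = -25
  d = 29: Id(29) · μ(725/29) = 29 · 0 = 0
  d = 145: Id(145) · μ(725/145) = 145 · -1 = -145
  d = 725: Id(725) · μ(725/725) = 725 · 1 = 725
Summing: (Id * μ)(725) = 0 + 5 + -25 + 0 + -145 + 725 = 560.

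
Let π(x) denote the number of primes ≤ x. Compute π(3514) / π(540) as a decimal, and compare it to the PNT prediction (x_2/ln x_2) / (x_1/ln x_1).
π(3514)/π(540) = 490/99 ≈ 4.9495;  PNT prediction ≈ 5.0146.

π(540) = 99 and π(3514) = 490, so π(3514)/π(540) ≈ 4.9495. The PNT-predicted ratio is (3514/ln(3514)) / (540/ln(540)) ≈ 5.0146. The two agree to within a few percent, as expected.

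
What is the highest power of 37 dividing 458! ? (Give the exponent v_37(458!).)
v_37(458!) = 12

Legendre's formula: v_p(n!) = Σ_{k ≥ 1} ⌊n / p^k⌋. For p = 37, n = 458, the terms are:
  ⌊458/37^1⌋ = ⌊458/37⌋ = 12
(the next term ⌊458/37^2⌋ = 0, terminating the sum). Summing: v_37(458!) = 12 = 12.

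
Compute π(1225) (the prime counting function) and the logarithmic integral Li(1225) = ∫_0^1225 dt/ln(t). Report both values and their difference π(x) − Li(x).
π(1225) = 200;  Li(1225) ≈ 209.70;  π(x) − Li(x) ≈ -9.70.

Direct count of primes ≤ 1225 gives π(1225) = 200. Numerical evaluation of the logarithmic integral gives Li(1225) ≈ 209.70. The difference π(x) − Li(x) ≈ -9.70 is typically negative for small/moderate x (Li(x) overestimates), though Littlewood's theorem shows this sign changes infinitely often.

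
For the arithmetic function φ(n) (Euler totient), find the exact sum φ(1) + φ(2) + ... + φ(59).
Σ_{n ≤ 59} φ(n) = 1086

Compute φ(n) for each 1 ≤ n ≤ 59: φ(1) = 1, φ(2) = 1, φ(3) = 2, φ(4) = 2, φ(5) = 4, φ(6) = 2, φ(7) = 6, φ(8) = 4, φ(9) = 6, φ(10) = 4, φ(11) = 10, φ(12) = 4, φ(13) = 12, φ(14) = 6, φ(15) = 8, φ(16) = 8, φ(17) = 16, φ(18) = 6, φ(19) = 18, φ(20) = 8, φ(21) = 12, φ(22) = 10, φ(23) = 22, φ(24) = 8, φ(25) = 20, φ(26) = 12, φ(27) = 18, φ(28) = 12, φ(29) = 28, φ(30) = 8, φ(31) = 30, φ(32) = 16, φ(33) = 20, φ(34) = 16, φ(35) = 24, φ(36) = 12, φ(37) = 36, φ(38) = 18, φ(39) = 24, φ(40) = 16, φ(41) = 40, φ(42) = 12, φ(43) = 42, φ(44) = 20, φ(45) = 24, φ(46) = 22, φ(47) = 46, φ(48) = 16, φ(49) = 42, φ(50) = 20, φ(51) = 32, φ(52) = 24, φ(53) = 52, φ(54) = 18, φ(55) = 40, φ(56) = 24, φ(57) = 36, φ(58) = 28, φ(59) = 58. Summing all 59 values: 1086. (Average order: Σ_{n ≤ x} φ(n) ~ (3/π²) x². For x = 59, (3/π²)·59² ≈ 1058.10.)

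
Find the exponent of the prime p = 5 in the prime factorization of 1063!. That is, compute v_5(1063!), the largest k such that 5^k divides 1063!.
v_5(1063!) = 263

Legendre's formula: v_p(n!) = Σ_{k ≥ 1} ⌊n / p^k⌋. For p = 5, n = 1063, the terms are:
  ⌊1063/5^1⌋ = ⌊1063/5⌋ = 212
  ⌊1063/5^2⌋ = ⌊1063/25⌋ = 42
  ⌊1063/5^3⌋ = ⌊1063/125⌋ = 8
  ⌊1063/5^4⌋ = ⌊1063/625⌋ = 1
(the next term ⌊1063/5^5⌋ = 0, terminating the sum). Summing: v_5(1063!) = 212 + 42 + 8 + 1 = 263.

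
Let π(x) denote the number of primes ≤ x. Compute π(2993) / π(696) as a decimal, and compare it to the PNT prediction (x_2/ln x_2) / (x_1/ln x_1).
π(2993)/π(696) = 429/125 ≈ 3.4320;  PNT prediction ≈ 3.5166.

π(696) = 125 and π(2993) = 429, so π(2993)/π(696) ≈ 3.4320. The PNT-predicted ratio is (2993/ln(2993)) / (696/ln(696)) ≈ 3.5166. The two agree to within a few percent, as expected.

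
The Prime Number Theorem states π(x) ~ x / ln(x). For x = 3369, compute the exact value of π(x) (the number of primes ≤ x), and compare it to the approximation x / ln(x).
π(3369) = 474;  x/ln(x) ≈ 414.78;  relative error ≈ 12.49%.

Directly count primes up to 3369: π(3369) = 474. The PNT approximation gives 3369/ln(3369) ≈ 3369/8.12237 ≈ 414.78. Relative error (π(x) − x/ln(x)) / π(x) ≈ 12.49%; the approximation is known to undercount slightly (Li(x) is a better estimate).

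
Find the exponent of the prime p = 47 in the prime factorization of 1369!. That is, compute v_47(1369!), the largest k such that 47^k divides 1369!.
v_47(1369!) = 29

Legendre's formula: v_p(n!) = Σ_{k ≥ 1} ⌊n / p^k⌋. For p = 47, n = 1369, the terms are:
  ⌊1369/47^1⌋ = ⌊1369/47⌋ = 29
(the next term ⌊1369/47^2⌋ = 0, terminating the sum). Summing: v_47(1369!) = 29 = 29.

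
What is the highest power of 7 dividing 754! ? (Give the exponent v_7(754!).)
v_7(754!) = 124

Legendre's formula: v_p(n!) = Σ_{k ≥ 1} ⌊n / p^k⌋. For p = 7, n = 754, the terms are:
  ⌊754/7^1⌋ = ⌊754/7⌋ = 107
  ⌊754/7^2⌋ = ⌊754/49⌋ = 15
  ⌊754/7^3⌋ = ⌊754/343⌋ = 2
(the next term ⌊754/7^4⌋ = 0, terminating the sum). Summing: v_7(754!) = 107 + 15 + 2 = 124.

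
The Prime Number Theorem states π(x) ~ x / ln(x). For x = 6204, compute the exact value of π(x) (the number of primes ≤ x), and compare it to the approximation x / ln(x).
π(6204) = 807;  x/ln(x) ≈ 710.41;  relative error ≈ 11.97%.

Directly count primes up to 6204: π(6204) = 807. The PNT approximation gives 6204/ln(6204) ≈ 6204/8.73295 ≈ 710.41. Relative error (π(x) − x/ln(x)) / π(x) ≈ 11.97%; the approximation is known to undercount slightly (Li(x) is a better estimate).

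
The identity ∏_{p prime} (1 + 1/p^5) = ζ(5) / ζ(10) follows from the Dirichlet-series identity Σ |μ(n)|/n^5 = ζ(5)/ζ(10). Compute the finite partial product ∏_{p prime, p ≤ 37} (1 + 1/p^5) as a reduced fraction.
∏ = 233011615725255938572288274478934396372114341888/224936953086109917286174853620680141509079739945

The primes p ≤ 37 are [2, 3, 5, 7, 11, 13, 17, 19, 23, 29, 31, 37]. For each, (1 + 1/p^5) = (p^5 + 1)/p^5. Multiplying these fractions over p ∈ [2, 3, 5, 7, 11, 13, 17, 19, 23, 29, 31, 37] gives 233011615725255938572288274478934396372114341888/224936953086109917286174853620680141509079739945. (In the limit P → ∞ this tends to ζ(5)/ζ(10).)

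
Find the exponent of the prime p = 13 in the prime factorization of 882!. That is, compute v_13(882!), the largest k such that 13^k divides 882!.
v_13(882!) = 72

Legendre's formula: v_p(n!) = Σ_{k ≥ 1} ⌊n / p^k⌋. For p = 13, n = 882, the terms are:
  ⌊882/13^1⌋ = ⌊882/13⌋ = 67
  ⌊882/13^2⌋ = ⌊882/169⌋ = 5
(the next term ⌊882/13^3⌋ = 0, terminating the sum). Summing: v_13(882!) = 67 + 5 = 72.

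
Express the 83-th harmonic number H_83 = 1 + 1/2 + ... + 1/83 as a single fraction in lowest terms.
H_83 = 3672441655127796364812512959533039359/734184632222154704090370027645633600

Direct summation: H_83 = 1 + 1/2 + ... + 1/83. The least common denominator is lcm(1, ..., 83) = 8076030954443701744994070304101969600; over this denominator the numerator is 8076030954443701744994070304101969600 + 4038015477221850872497035152050984800 + 2692010318147900581664690101367323200 + 2019007738610925436248517576025492400 + 1615206190888740348998814060820393920 + 1346005159073950290832345050683661600 + 1153718707777671677856295757728852800 + 1009503869305462718124258788012746200 + 897336772715966860554896700455774400 + 807603095444370174499407030410196960 + 734184632222154704090370027645633600 + 673002579536975145416172525341830800 + 621233150341823211153390023392459200 + 576859353888835838928147878864426400 + 538402063629580116332938020273464640 + 504751934652731359062129394006373100 + 475060644379041279117298253182468800 + 448668386357983430277448350227887200 + 425054260760194828683898437057998400 + 403801547722185087249703515205098480 + 384572902592557225952098585909617600 + 367092316111077352045185013822816800 + 351131780627987032391046534960955200 + 336501289768487572708086262670915400 + 323041238177748069799762812164078784 + 310616575170911605576695011696229600 + 299112257571988953518298900151924800 + 288429676944417919464073939432213200 + 278483826015300060172209320831102400 + 269201031814790058166469010136732320 + 260517127562700056290131300132321600 + 252375967326365679531064697003186550 + 244728210740718234696790009215211200 + 237530322189520639558649126591234400 + 230743741555534335571259151545770560 + 224334193178991715138724175113943600 + 218271106876856803918758656867620800 + 212527130380097414341949218528999200 + 207077716780607737051130007797486400 + 201900773861092543624851757602549240 + 196976364742529310853513909856145600 + 192286451296278612976049292954808800 + 187814673359155854534745821025627200 + 183546158055538676022592506911408400 + 179467354543193372110979340091154880 + 175565890313993516195523267480477600 + 171830445839227696702001495831956800 + 168250644884243786354043131335457700 + 164816958253953096836613679675550400 + 161520619088874034899881406082039392 + 158353548126347093039099417727489600 + 155308287585455802788347505848114800 + 152377942536673617830076798190603200 + 149556128785994476759149450075962400 + 146836926444430940818074005529126720 + 144214838472208959732036969716106600 + 141684753586731609561299479019332800 + 139241913007650030086104660415551200 + 136881880583791554999899496679694400 + 134600515907395029083234505068366160 + 132393950072847569590066726296753600 + 130258563781350028145065650066160800 + 128190967530852408650699528636539200 + 126187983663182839765532348501593275 + 124246630068364642230678004678491840 + 122364105370359117348395004607605600 + 120537775439458234999911497076148800 + 118765161094760319779324563295617200 + 117043926875995677463682178320318400 + 115371870777767167785629575772885280 + 113746914851319742887240426818337600 + 112167096589495857569362087556971800 + 110630561019776736232795483617835200 + 109135553438428401959379328433810400 + 107680412725916023266587604054692928 + 106263565190048707170974609264499600 + 104883518888879243441481432520804800 + 103538858390303868525565003898743200 + 102228239929667110696127472203822400 + 100950386930546271812425878801274620 + 99704085857329651172766300050641600 + 98488182371264655426756954928072800 + 97301577764381948734868316916891200 = 40396858206405760012937642554863432949, so H_83 = 40396858206405760012937642554863432949/8076030954443701744994070304101969600; reducing by gcd(40396858206405760012937642554863432949, 8076030954443701744994070304101969600) = 11 gives 3672441655127796364812512959533039359/734184632222154704090370027645633600 ≈ 5.00207. (The PNT-adjacent estimate ln(83) + γ ≈ 4.99606 matches within O(1/n).)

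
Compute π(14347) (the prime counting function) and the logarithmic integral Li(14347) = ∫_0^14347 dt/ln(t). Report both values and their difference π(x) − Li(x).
π(14347) = 1683;  Li(14347) ≈ 1708.56;  π(x) − Li(x) ≈ -25.56.

Direct count of primes ≤ 14347 gives π(14347) = 1683. Numerical evaluation of the logarithmic integral gives Li(14347) ≈ 1708.56. The difference π(x) − Li(x) ≈ -25.56 is typically negative for small/moderate x (Li(x) overestimates), though Littlewood's theorem shows this sign changes infinitely often.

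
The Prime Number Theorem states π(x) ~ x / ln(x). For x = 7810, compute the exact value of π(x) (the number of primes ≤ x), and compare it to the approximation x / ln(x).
π(7810) = 987;  x/ln(x) ≈ 871.34;  relative error ≈ 11.72%.

Directly count primes up to 7810: π(7810) = 987. The PNT approximation gives 7810/ln(7810) ≈ 7810/8.96316 ≈ 871.34. Relative error (π(x) − x/ln(x)) / π(x) ≈ 11.72%; the approximation is known to undercount slightly (Li(x) is a better estimate).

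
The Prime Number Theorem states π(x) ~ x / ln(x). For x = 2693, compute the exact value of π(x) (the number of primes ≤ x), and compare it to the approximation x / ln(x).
π(2693) = 392;  x/ln(x) ≈ 340.95;  relative error ≈ 13.02%.

Directly count primes up to 2693: π(2693) = 392. The PNT approximation gives 2693/ln(2693) ≈ 2693/7.89841 ≈ 340.95. Relative error (π(x) − x/ln(x)) / π(x) ≈ 13.02%; the approximation is known to undercount slightly (Li(x) is a better estimate).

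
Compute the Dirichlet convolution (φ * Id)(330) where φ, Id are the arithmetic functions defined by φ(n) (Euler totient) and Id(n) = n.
(φ * Id)(330) = 2835

Divisors of 330: [1, 2, 3, 5, 6, 10, 11, 15, 22, 30, 33, 55, 66, 110, 165, 330]. For each d | 330:
  d = 1: φ(1) · Id(330/1) = 1 · 330 = 330
  d = 2: φ(2) · Id(330/2) = 1 · 165 = 165
  d = 3: φ(3) · Id(330/3) = 2 · 110 = 220
  d = 5: φ(5) · Id(330/5) = 4 · 66 = 264
  d = 6: φ(6) · Id(330/6) = 2 · 55 = 110
  d = 10: φ(10) · Id(330/10) = 4 · 33 = 132
  d = 11: φ(11) · Id(330/11) = 10 · 30 = 300
  d = 15: φ(15) · Id(330/15) = 8 · 22 = 176
  d = 22: φ(22) · Id(330/22) = 10 · 15 = 150
  d = 30: φ(30) · Id(330/30) = 8 · 11 = 88
  d = 33: φ(33) · Id(330/33) = 20 · 10 = 200
  d = 55: φ(55) · Id(330/55) = 40 · 6 = 240
  d = 66: φ(66) · Id(330/66) = 20 · 5 = 100
  d = 110: φ(110) · Id(330/110) = 40 · 3 = 120
  d = 165: φ(165) · Id(330/165) = 80 · 2 = 160
  d = 330: φ(330) · Id(330/330) = 80 · 1 = 80
Summing: (φ * Id)(330) = 330 + 165 + 220 + 264 + 110 + 132 + 300 + 176 + 150 + 88 + 200 + 240 + 100 + 120 + 160 + 80 = 2835.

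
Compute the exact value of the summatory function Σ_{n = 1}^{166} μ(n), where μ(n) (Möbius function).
Σ_{n ≤ 166} μ(n) = 0

Compute μ(n) for each 1 ≤ n ≤ 166: μ(1) = 1, μ(2) = -1, μ(3) = -1, μ(4) = 0, μ(5) = -1, μ(6) = 1, μ(7) = -1, μ(8) = 0, μ(9) = 0, μ(10) = 1, μ(11) = -1, μ(12) = 0, μ(13) = -1, μ(14) = 1, μ(15) = 1, μ(16) = 0, μ(17) = -1, μ(18) = 0, μ(19) = -1, μ(20) = 0, μ(21) = 1, μ(22) = 1, μ(23) = -1, μ(24) = 0, μ(25) = 0, μ(26) = 1, μ(27) = 0, μ(28) = 0, μ(29) = -1, μ(30) = -1, μ(31) = -1, μ(32) = 0, μ(33) = 1, μ(34) = 1, μ(35) = 1, μ(36) = 0, μ(37) = -1, μ(38) = 1, μ(39) = 1, μ(40) = 0, μ(41) = -1, μ(42) = -1, μ(43) = -1, μ(44) = 0, μ(45) = 0, μ(46) = 1, μ(47) = -1, μ(48) = 0, μ(49) = 0, μ(50) = 0, μ(51) = 1, μ(52) = 0, μ(53) = -1, μ(54) = 0, μ(55) = 1, μ(56) = 0, μ(57) = 1, μ(58) = 1, μ(59) = -1, μ(60) = 0, μ(61) = -1, μ(62) = 1, μ(63) = 0, μ(64) = 0, μ(65) = 1, μ(66) = -1, μ(67) = -1, μ(68) = 0, μ(69) = 1, μ(70) = -1, μ(71) = -1, μ(72) = 0, μ(73) = -1, μ(74) = 1, μ(75) = 0, μ(76) = 0, μ(77) = 1, μ(78) = -1, μ(79) = -1, μ(80) = 0, μ(81) = 0, μ(82) = 1, μ(83) = -1, μ(84) = 0, μ(85) = 1, μ(86) = 1, μ(87) = 1, μ(88) = 0, μ(89) = -1, μ(90) = 0, μ(91) = 1, μ(92) = 0, μ(93) = 1, μ(94) = 1, μ(95) = 1, μ(96) = 0, μ(97) = -1, μ(98) = 0, μ(99) = 0, μ(100) = 0, μ(101) = -1, μ(102) = -1, μ(103) = -1, μ(104) = 0, μ(105) = -1, μ(106) = 1, μ(107) = -1, μ(108) = 0, μ(109) = -1, μ(110) = -1, μ(111) = 1, μ(112) = 0, μ(113) = -1, μ(114) = -1, μ(115) = 1, μ(116) = 0, μ(117) = 0, μ(118) = 1, μ(119) = 1, μ(120) = 0, μ(121) = 0, μ(122) = 1, μ(123) = 1, μ(124) = 0, μ(125) = 0, μ(126) = 0, μ(127) = -1, μ(128) = 0, μ(129) = 1, μ(130) = -1, μ(131) = -1, μ(132) = 0, μ(133) = 1, μ(134) = 1, μ(135) = 0, μ(136) = 0, μ(137) = -1, μ(138) = -1, μ(139) = -1, μ(140) = 0, μ(141) = 1, μ(142) = 1, μ(143) = 1, μ(144) = 0, μ(145) = 1, μ(146) = 1, μ(147) = 0, μ(148) = 0, μ(149) = -1, μ(150) = 0, μ(151) = -1, μ(152) = 0, μ(153) = 0, μ(154) = -1, μ(155) = 1, μ(156) = 0, μ(157) = -1, μ(158) = 1, μ(159) = 1, μ(160) = 0, μ(161) = 1, μ(162) = 0, μ(163) = -1, μ(164) = 0, μ(165) = -1, μ(166) = 1. Summing all 166 values: 0. (Mertens function M(x) = Σ_{n ≤ x} μ(n); on average M(x) should be small (PNT ⟺ M(x) = o(x)).)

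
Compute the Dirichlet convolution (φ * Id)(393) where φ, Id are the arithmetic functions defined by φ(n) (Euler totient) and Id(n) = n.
(φ * Id)(393) = 1305

Divisors of 393: [1, 3, 131, 393]. For each d | 393:
  d = 1: φ(1) · Id(393/1) = 1 · 393 = 393
  d = 3: φ(3) · Id(393/3) = 2 · 131 = 262
  d = 131: φ(131) · Id(393/131) = 130 · 3 = 390
  d = 393: φ(393) · Id(393/393) = 260 · 1 = 260
Summing: (φ * Id)(393) = 393 + 262 + 390 + 260 = 1305.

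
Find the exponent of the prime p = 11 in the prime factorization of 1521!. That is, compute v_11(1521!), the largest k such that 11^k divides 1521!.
v_11(1521!) = 151

Legendre's formula: v_p(n!) = Σ_{k ≥ 1} ⌊n / p^k⌋. For p = 11, n = 1521, the terms are:
  ⌊1521/11^1⌋ = ⌊1521/11⌋ = 138
  ⌊1521/11^2⌋ = ⌊1521/121⌋ = 12
  ⌊1521/11^3⌋ = ⌊1521/1331⌋ = 1
(the next term ⌊1521/11^4⌋ = 0, terminating the sum). Summing: v_11(1521!) = 138 + 12 + 1 = 151.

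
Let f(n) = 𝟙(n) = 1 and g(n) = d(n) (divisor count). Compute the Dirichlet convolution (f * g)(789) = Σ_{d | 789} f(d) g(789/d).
(𝟙 * d)(789) = 9

Divisors of 789: [1, 3, 263, 789]. For each d | 789:
  d = 1: 𝟙(1) · d(789/1) = 1 · 4 = 4
  d = 3: 𝟙(3) · d(789/3) = 1 · 2 = 2
  d = 263: 𝟙(263) · d(789/263) = 1 · 2 = 2
  d = 789: 𝟙(789) · d(789/789) = 1 · 1 = 1
Summing: (𝟙 * d)(789) = 4 + 2 + 2 + 1 = 9.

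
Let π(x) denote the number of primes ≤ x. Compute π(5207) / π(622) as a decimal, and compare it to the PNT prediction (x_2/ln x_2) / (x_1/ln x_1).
π(5207)/π(622) = 692/114 ≈ 6.0702;  PNT prediction ≈ 6.2928.

π(622) = 114 and π(5207) = 692, so π(5207)/π(622) ≈ 6.0702. The PNT-predicted ratio is (5207/ln(5207)) / (622/ln(622)) ≈ 6.2928. The two agree to within a few percent, as expected.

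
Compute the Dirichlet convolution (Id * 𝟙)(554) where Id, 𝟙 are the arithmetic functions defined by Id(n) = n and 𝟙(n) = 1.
(Id * 𝟙)(554) = 834

Divisors of 554: [1, 2, 277, 554]. For each d | 554:
  d = 1: Id(1) · 𝟙(554/1) = 1 · 1 = 1
  d = 2: Id(2) · 𝟙(554/2) = 2 · 1 = 2
  d = 277: Id(277) · 𝟙(554/277) = 277 · 1 = 277
  d = 554: Id(554) · 𝟙(554/554) = 554 · 1 = 554
Summing: (Id * 𝟙)(554) = 1 + 2 + 277 + 554 = 834.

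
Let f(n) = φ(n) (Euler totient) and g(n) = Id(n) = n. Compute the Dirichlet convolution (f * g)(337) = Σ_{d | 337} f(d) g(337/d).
(φ * Id)(337) = 673

Divisors of 337: [1, 337]. For each d | 337:
  d = 1: φ(1) · Id(337/1) = 1 · 337 = 337
  d = 337: φ(337) · Id(337/337) = 336 · 1 = 336
Summing: (φ * Id)(337) = 337 + 336 = 673.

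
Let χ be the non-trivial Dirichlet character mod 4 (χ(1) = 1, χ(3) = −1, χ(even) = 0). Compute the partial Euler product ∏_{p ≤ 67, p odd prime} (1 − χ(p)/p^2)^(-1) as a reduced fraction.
∏ = 186965264422467473784849459249589/204088016612535111254016000000000

The odd primes p ≤ 67 are [3, 5, 7, 11, 13, 17, 19, 23, 29, 31, 37, 41, 43, 47, 53, 59, 61, 67]. For each, χ(p) = 1 if p ≡ 1 mod 4, χ(p) = −1 if p ≡ 3 mod 4. Taking (1 − χ(p)/p^2)^(-1) = p^2/(p^2 − χ(p)): (1 − (-1)/3^2)^(-1) · (1 − (1)/5^2)^(-1) · (1 − (-1)/7^2)^(-1) · (1 − (-1)/11^2)^(-1) · (1 − (1)/13^2)^(-1) · (1 − (1)/17^2)^(-1) · (1 − (-1)/19^2)^(-1) · (1 − (-1)/23^2)^(-1) · (1 − (1)/29^2)^(-1) · (1 − (-1)/31^2)^(-1) · (1 − (1)/37^2)^(-1) · (1 − (1)/41^2)^(-1) · (1 − (-1)/43^2)^(-1) · (1 − (-1)/47^2)^(-1) · (1 − (1)/53^2)^(-1) · (1 − (-1)/59^2)^(-1) · (1 − (1)/61^2)^(-1) · (1 − (-1)/67^2)^(-1) = 186965264422467473784849459249589/204088016612535111254016000000000.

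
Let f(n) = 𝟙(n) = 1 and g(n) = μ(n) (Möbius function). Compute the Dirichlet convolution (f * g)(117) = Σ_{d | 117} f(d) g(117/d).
(𝟙 * μ)(117) = 0

Divisors of 117: [1, 3, 9, 13, 39, 117]. For each d | 117:
  d = 1: 𝟙(1) · μ(117/1) = 1 · 0 = 0
  d = 3: 𝟙(3) · μ(117/3) = 1 · 1 = 1
  d = 9: 𝟙(9) · μ(117/9) = 1 · -1 = -1
  d = 13: 𝟙(13) · μ(117/13) = 1 · 0 = 0
  d = 39: 𝟙(39) · μ(117/39) = 1 · -1 = -1
  d = 117: 𝟙(117) · μ(117/117) = 1 · 1 = 1
Summing: (𝟙 * μ)(117) = 0 + 1 + -1 + 0 + -1 + 1 = 0.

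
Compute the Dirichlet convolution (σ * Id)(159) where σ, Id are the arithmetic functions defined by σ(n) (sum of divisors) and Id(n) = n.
(σ * Id)(159) = 749

Divisors of 159: [1, 3, 53, 159]. For each d | 159:
  d = 1: σ(1) · Id(159/1) = 1 · 159 = 159
  d = 3: σ(3) · Id(159/3) = 4 · 53 = 212
  d = 53: σ(53) · Id(159/53) = 54 · 3 = 162
  d = 159: σ(159) · Id(159/159) = 216 · 1 = 216
Summing: (σ * Id)(159) = 159 + 212 + 162 + 216 = 749.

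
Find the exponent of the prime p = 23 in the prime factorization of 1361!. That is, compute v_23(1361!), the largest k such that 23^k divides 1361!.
v_23(1361!) = 61

Legendre's formula: v_p(n!) = Σ_{k ≥ 1} ⌊n / p^k⌋. For p = 23, n = 1361, the terms are:
  ⌊1361/23^1⌋ = ⌊1361/23⌋ = 59
  ⌊1361/23^2⌋ = ⌊1361/529⌋ = 2
(the next term ⌊1361/23^3⌋ = 0, terminating the sum). Summing: v_23(1361!) = 59 + 2 = 61.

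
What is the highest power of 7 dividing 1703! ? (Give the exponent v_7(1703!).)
v_7(1703!) = 281

Legendre's formula: v_p(n!) = Σ_{k ≥ 1} ⌊n / p^k⌋. For p = 7, n = 1703, the terms are:
  ⌊1703/7^1⌋ = ⌊1703/7⌋ = 243
  ⌊1703/7^2⌋ = ⌊1703/49⌋ = 34
  ⌊1703/7^3⌋ = ⌊1703/343⌋ = 4
(the next term ⌊1703/7^4⌋ = 0, terminating the sum). Summing: v_7(1703!) = 243 + 34 + 4 = 281.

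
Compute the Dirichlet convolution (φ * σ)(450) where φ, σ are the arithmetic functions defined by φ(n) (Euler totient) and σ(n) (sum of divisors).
(φ * σ)(450) = 8100

Divisors of 450: [1, 2, 3, 5, 6, 9, 10, 15, 18, 25, 30, 45, 50, 75, 90, 150, 225, 450]. For each d | 450:
  d = 1: φ(1) · σ(450/1) = 1 · 1209 = 1209
  d = 2: φ(2) · σ(450/2) = 1 · 403 = 403
  d = 3: φ(3) · σ(450/3) = 2 · 372 = 744
  d = 5: φ(5) · σ(450/5) = 4 · 234 = 936
  d = 6: φ(6) · σ(450/6) = 2 · 124 = 248
  d = 9: φ(9) · σ(450/9) = 6 · 93 = 558
  d = 10: φ(10) · σ(450/10) = 4 · 78 = 312
  d = 15: φ(15) · σ(450/15) = 8 · 72 = 576
  d = 18: φ(18) · σ(450/18) = 6 · 31 = 186
  d = 25: φ(25) · σ(450/25) = 20 · 39 = 780
  d = 30: φ(30) · σ(450/30) = 8 · 24 = 192
  d = 45: φ(45) · σ(450/45) = 24 · 18 = 432
  d = 50: φ(50) · σ(450/50) = 20 · 13 = 260
  d = 75: φ(75) · σ(450/75) = 40 · 12 = 480
  d = 90: φ(90) · σ(450/90) = 24 · 6 = 144
  d = 150: φ(150) · σ(450/150) = 40 · 4 = 160
  d = 225: φ(225) · σ(450/225) = 120 · 3 = 360
  d = 450: φ(450) · σ(450/450) = 120 · 1 = 120
Summing: (φ * σ)(450) = 1209 + 403 + 744 + 936 + 248 + 558 + 312 + 576 + 186 + 780 + 192 + 432 + 260 + 480 + 144 + 160 + 360 + 120 = 8100.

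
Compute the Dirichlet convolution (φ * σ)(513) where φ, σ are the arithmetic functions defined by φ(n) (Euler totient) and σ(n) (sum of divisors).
(φ * σ)(513) = 4104

Divisors of 513: [1, 3, 9, 19, 27, 57, 171, 513]. For each d | 513:
  d = 1: φ(1) · σ(513/1) = 1 · 800 = 800
  d = 3: φ(3) · σ(513/3) = 2 · 260 = 520
  d = 9: φ(9) · σ(513/9) = 6 · 80 = 480
  d = 19: φ(19) · σ(513/19) = 18 · 40 = 720
  d = 27: φ(27) · σ(513/27) = 18 · 20 = 360
  d = 57: φ(57) · σ(513/57) = 36 · 13 = 468
  d = 171: φ(171) · σ(513/171) = 108 · 4 = 432
  d = 513: φ(513) · σ(513/513) = 324 · 1 = 324
Summing: (φ * σ)(513) = 800 + 520 + 480 + 720 + 360 + 468 + 432 + 324 = 4104.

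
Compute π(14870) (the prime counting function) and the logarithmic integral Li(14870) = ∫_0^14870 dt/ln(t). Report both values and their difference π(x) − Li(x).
π(14870) = 1742;  Li(14870) ≈ 1763.10;  π(x) − Li(x) ≈ -21.10.

Direct count of primes ≤ 14870 gives π(14870) = 1742. Numerical evaluation of the logarithmic integral gives Li(14870) ≈ 1763.10. The difference π(x) − Li(x) ≈ -21.10 is typically negative for small/moderate x (Li(x) overestimates), though Littlewood's theorem shows this sign changes infinitely often.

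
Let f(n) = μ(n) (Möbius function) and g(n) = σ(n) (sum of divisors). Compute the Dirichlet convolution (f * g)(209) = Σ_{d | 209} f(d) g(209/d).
(μ * σ)(209) = 209

Divisors of 209: [1, 11, 19, 209]. For each d | 209:
  d = 1: μ(1) · σ(209/1) = 1 · 240 = 240
  d = 11: μ(11) · σ(209/11) = -1 · 20 = -20
  d = 19: μ(19) · σ(209/19) = -1 · 12 = -12
  d = 209: μ(209) · σ(209/209) = 1 · 1 = 1
Summing: (μ * σ)(209) = 240 + -20 + -12 + 1 = 209.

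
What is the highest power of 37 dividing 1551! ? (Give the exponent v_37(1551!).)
v_37(1551!) = 42

Legendre's formula: v_p(n!) = Σ_{k ≥ 1} ⌊n / p^k⌋. For p = 37, n = 1551, the terms are:
  ⌊1551/37^1⌋ = ⌊1551/37⌋ = 41
  ⌊1551/37^2⌋ = ⌊1551/1369⌋ = 1
(the next term ⌊1551/37^3⌋ = 0, terminating the sum). Summing: v_37(1551!) = 41 + 1 = 42.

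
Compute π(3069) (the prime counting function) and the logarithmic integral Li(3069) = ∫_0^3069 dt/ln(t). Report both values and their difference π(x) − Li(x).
π(3069) = 439;  Li(3069) ≈ 451.37;  π(x) − Li(x) ≈ -12.37.

Direct count of primes ≤ 3069 gives π(3069) = 439. Numerical evaluation of the logarithmic integral gives Li(3069) ≈ 451.37. The difference π(x) − Li(x) ≈ -12.37 is typically negative for small/moderate x (Li(x) overestimates), though Littlewood's theorem shows this sign changes infinitely often.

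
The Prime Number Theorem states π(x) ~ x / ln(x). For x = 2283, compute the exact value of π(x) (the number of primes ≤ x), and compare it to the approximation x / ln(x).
π(2283) = 339;  x/ln(x) ≈ 295.22;  relative error ≈ 12.91%.

Directly count primes up to 2283: π(2283) = 339. The PNT approximation gives 2283/ln(2283) ≈ 2283/7.73325 ≈ 295.22. Relative error (π(x) − x/ln(x)) / π(x) ≈ 12.91%; the approximation is known to undercount slightly (Li(x) is a better estimate).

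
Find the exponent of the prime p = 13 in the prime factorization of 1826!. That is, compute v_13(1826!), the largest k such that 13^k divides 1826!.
v_13(1826!) = 150

Legendre's formula: v_p(n!) = Σ_{k ≥ 1} ⌊n / p^k⌋. For p = 13, n = 1826, the terms are:
  ⌊1826/13^1⌋ = ⌊1826/13⌋ = 140
  ⌊1826/13^2⌋ = ⌊1826/169⌋ = 10
(the next term ⌊1826/13^3⌋ = 0, terminating the sum). Summing: v_13(1826!) = 140 + 10 = 150.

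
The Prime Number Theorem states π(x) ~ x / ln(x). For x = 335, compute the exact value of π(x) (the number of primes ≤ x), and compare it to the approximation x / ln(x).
π(335) = 67;  x/ln(x) ≈ 57.62;  relative error ≈ 14.00%.

Directly count primes up to 335: π(335) = 67. The PNT approximation gives 335/ln(335) ≈ 335/5.81413 ≈ 57.62. Relative error (π(x) − x/ln(x)) / π(x) ≈ 14.00%; the approximation is known to undercount slightly (Li(x) is a better estimate).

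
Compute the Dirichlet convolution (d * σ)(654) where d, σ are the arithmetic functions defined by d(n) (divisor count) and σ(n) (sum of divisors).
(d * σ)(654) = 3360

Divisors of 654: [1, 2, 3, 6, 109, 218, 327, 654]. For each d | 654:
  d = 1: d(1) · σ(654/1) = 1 · 1320 = 1320
  d = 2: d(2) · σ(654/2) = 2 · 440 = 880
  d = 3: d(3) · σ(654/3) = 2 · 330 = 660
  d = 6: d(6) · σ(654/6) = 4 · 110 = 440
  d = 109: d(109) · σ(654/109) = 2 · 12 = 24
  d = 218: d(218) · σ(654/218) = 4 · 4 = 16
  d = 327: d(327) · σ(654/327) = 4 · 3 = 12
  d = 654: d(654) · σ(654/654) = 8 · 1 = 8
Summing: (d * σ)(654) = 1320 + 880 + 660 + 440 + 24 + 16 + 12 + 8 = 3360.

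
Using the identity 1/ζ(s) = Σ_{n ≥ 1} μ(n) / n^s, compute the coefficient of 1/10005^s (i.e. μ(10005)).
μ(10005) = 1

Factor n = 10005 = 3 · 5 · 23 · 29. μ(n) = 0 if any exponent ≥ 2 (not squarefree); otherwise μ(n) = (−1)^{ω(n)} where ω(n) is the number of distinct prime factors. Applying: μ(10005) = 1.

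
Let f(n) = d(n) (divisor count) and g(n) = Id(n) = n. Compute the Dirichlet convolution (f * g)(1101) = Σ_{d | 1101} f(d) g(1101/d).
(d * Id)(1101) = 1845

Divisors of 1101: [1, 3, 367, 1101]. For each d | 1101:
  d = 1: d(1) · Id(1101/1) = 1 · 1101 = 1101
  d = 3: d(3) · Id(1101/3) = 2 · 367 = 734
  d = 367: d(367) · Id(1101/367) = 2 · 3 = 6
  d = 1101: d(1101) · Id(1101/1101) = 4 · 1 = 4
Summing: (d * Id)(1101) = 1101 + 734 + 6 + 4 = 1845.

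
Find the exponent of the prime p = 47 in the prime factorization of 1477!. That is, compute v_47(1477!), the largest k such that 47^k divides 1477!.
v_47(1477!) = 31

Legendre's formula: v_p(n!) = Σ_{k ≥ 1} ⌊n / p^k⌋. For p = 47, n = 1477, the terms are:
  ⌊1477/47^1⌋ = ⌊1477/47⌋ = 31
(the next term ⌊1477/47^2⌋ = 0, terminating the sum). Summing: v_47(1477!) = 31 = 31.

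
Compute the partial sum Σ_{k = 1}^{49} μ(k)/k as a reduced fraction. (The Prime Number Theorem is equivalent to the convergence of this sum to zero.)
Σ μ(k)/k = -12611493192339623/614889782588491410

Values of μ(k) for 1 ≤ k ≤ 49: μ(1) = 1, μ(2) = -1, μ(3) = -1, μ(5) = -1, μ(6) = 1, μ(7) = -1, μ(10) = 1, μ(11) = -1, μ(13) = -1, μ(14) = 1, μ(15) = 1, μ(17) = -1, μ(19) = -1, μ(21) = 1, μ(22) = 1, μ(23) = -1, μ(26) = 1, μ(29) = -1, μ(30) = -1, μ(31) = -1, μ(33) = 1, μ(34) = 1, μ(35) = 1, μ(37) = -1, μ(38) = 1, μ(39) = 1, μ(41) = -1, μ(42) = -1, μ(43) = -1, μ(46) = 1, μ(47) = -1, with μ = 0 on non-squarefree integers. Summing μ(k)/k for k where μ(k) ≠ 0 gives -12611493192339623/614889782588491410 ≈ -0.0205. (PNT ⟺ this sum → 0 as n → ∞.)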